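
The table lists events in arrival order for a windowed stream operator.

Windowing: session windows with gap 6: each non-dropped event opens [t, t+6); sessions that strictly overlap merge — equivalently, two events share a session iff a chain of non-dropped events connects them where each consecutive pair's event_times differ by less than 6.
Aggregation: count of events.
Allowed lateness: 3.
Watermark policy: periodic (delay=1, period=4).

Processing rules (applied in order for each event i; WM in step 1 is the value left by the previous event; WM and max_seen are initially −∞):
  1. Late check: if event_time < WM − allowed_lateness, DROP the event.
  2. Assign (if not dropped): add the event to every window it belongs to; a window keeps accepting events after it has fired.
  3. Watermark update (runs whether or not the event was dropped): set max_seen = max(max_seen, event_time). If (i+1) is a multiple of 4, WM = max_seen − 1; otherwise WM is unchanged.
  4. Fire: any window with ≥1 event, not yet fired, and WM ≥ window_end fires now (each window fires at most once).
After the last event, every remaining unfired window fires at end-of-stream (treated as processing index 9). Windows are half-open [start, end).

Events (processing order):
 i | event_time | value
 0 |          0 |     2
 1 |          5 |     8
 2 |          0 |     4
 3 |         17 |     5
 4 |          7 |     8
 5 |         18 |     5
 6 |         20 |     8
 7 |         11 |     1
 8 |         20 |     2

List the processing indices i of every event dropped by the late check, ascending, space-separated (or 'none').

i=0 t=0 v=2: → [0,6); WM=−∞
i=1 t=5 v=8: → [0,11); WM=−∞
i=2 t=0 v=4: → [0,11); WM=−∞
i=3 t=17 v=5: → [17,23); WM=16
i=4 t=7 v=8: DROP (t<16-3); WM=16
i=5 t=18 v=5: → [17,24); WM=16
i=6 t=20 v=8: → [17,26); WM=16
i=7 t=11 v=1: DROP (t<16-3); WM=19
i=8 t=20 v=2: → [17,26); WM=19

4 7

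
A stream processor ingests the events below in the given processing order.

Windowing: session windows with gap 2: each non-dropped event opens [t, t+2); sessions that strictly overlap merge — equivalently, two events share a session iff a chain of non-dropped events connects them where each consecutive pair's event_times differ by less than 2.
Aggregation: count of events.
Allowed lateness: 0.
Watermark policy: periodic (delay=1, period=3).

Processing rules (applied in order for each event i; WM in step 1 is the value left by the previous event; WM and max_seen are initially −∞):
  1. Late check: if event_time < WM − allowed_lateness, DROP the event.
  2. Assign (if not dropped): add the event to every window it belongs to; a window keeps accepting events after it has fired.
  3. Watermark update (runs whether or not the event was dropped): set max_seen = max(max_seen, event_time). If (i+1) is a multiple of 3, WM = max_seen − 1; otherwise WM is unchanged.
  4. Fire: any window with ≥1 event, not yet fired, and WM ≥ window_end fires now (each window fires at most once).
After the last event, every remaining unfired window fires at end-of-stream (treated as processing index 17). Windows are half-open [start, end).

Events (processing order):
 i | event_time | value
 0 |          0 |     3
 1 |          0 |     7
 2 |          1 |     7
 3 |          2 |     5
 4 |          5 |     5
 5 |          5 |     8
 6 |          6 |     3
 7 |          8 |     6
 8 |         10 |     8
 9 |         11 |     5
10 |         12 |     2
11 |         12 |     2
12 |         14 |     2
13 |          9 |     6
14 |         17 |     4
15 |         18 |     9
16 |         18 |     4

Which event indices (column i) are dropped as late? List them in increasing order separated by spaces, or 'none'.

13

i=0 t=0 v=3: → [0,2); WM=−∞
i=1 t=0 v=7: → [0,2); WM=−∞
i=2 t=1 v=7: → [0,3); WM=0
i=3 t=2 v=5: → [0,4); WM=0
i=4 t=5 v=5: → [5,7); WM=0
i=5 t=5 v=8: → [5,7); WM=4
i=6 t=6 v=3: → [5,8); WM=4
i=7 t=8 v=6: → [8,10); WM=4
i=8 t=10 v=8: → [10,12); WM=9
i=9 t=11 v=5: → [10,13); WM=9
i=10 t=12 v=2: → [10,14); WM=9
i=11 t=12 v=2: → [10,14); WM=11
i=12 t=14 v=2: → [14,16); WM=11
i=13 t=9 v=6: DROP (t<11-0); WM=11
i=14 t=17 v=4: → [17,19); WM=16
i=15 t=18 v=9: → [17,20); WM=16
i=16 t=18 v=4: → [17,20); WM=16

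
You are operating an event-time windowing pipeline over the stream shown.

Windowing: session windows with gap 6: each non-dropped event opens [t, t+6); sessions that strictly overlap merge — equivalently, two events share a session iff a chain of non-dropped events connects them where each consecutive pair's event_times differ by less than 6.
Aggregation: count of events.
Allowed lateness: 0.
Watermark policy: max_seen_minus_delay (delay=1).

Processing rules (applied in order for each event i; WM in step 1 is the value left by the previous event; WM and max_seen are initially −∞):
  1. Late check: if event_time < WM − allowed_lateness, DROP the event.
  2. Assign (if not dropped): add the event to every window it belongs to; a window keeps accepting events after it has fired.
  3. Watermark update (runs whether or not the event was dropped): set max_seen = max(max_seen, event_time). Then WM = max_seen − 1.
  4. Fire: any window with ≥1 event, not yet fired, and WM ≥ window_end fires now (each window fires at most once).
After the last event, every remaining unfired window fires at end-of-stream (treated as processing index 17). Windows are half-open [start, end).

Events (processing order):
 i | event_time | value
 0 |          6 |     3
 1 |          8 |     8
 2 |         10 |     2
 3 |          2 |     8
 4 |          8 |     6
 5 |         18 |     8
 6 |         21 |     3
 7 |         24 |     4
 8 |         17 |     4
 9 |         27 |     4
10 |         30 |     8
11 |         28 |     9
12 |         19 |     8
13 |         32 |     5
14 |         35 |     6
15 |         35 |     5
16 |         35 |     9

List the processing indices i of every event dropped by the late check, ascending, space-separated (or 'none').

3 4 8 11 12

i=0 t=6 v=3: → [6,12); WM=5
i=1 t=8 v=8: → [6,14); WM=7
i=2 t=10 v=2: → [6,16); WM=9
i=3 t=2 v=8: DROP (t<9-0); WM=9
i=4 t=8 v=6: DROP (t<9-0); WM=9
i=5 t=18 v=8: → [18,24); WM=17
i=6 t=21 v=3: → [18,27); WM=20
i=7 t=24 v=4: → [18,30); WM=23
i=8 t=17 v=4: DROP (t<23-0); WM=23
i=9 t=27 v=4: → [18,33); WM=26
i=10 t=30 v=8: → [18,36); WM=29
i=11 t=28 v=9: DROP (t<29-0); WM=29
i=12 t=19 v=8: DROP (t<29-0); WM=29
i=13 t=32 v=5: → [18,38); WM=31
i=14 t=35 v=6: → [18,41); WM=34
i=15 t=35 v=5: → [18,41); WM=34
i=16 t=35 v=9: → [18,41); WM=34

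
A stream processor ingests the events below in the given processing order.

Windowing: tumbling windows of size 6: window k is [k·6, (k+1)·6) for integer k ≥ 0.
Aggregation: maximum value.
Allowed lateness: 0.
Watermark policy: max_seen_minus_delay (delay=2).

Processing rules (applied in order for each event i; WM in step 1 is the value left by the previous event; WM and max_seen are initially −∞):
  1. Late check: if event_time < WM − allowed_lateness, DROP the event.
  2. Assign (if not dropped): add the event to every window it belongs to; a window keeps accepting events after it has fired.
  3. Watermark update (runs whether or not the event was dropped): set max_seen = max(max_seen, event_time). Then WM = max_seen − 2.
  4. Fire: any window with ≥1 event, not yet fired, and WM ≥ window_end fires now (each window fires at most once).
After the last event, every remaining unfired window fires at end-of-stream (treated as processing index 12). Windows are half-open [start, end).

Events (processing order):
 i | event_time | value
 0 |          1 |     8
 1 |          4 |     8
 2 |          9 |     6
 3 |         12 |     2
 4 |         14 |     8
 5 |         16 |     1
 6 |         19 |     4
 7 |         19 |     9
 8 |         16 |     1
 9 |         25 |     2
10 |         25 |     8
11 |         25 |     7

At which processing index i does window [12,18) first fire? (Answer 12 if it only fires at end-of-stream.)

9

i=0 t=1 v=8: → [0,6); WM=-1
i=1 t=4 v=8: → [0,6); WM=2
i=2 t=9 v=6: → [6,12); WM=7; [0,6) fires=8
i=3 t=12 v=2: → [12,18); WM=10
i=4 t=14 v=8: → [12,18); WM=12; [6,12) fires=6
i=5 t=16 v=1: → [12,18); WM=14
i=6 t=19 v=4: → [18,24); WM=17
i=7 t=19 v=9: → [18,24); WM=17
i=8 t=16 v=1: DROP (t<17-0); WM=17
i=9 t=25 v=2: → [24,30); WM=23; [12,18) fires=8
i=10 t=25 v=8: → [24,30); WM=23
i=11 t=25 v=7: → [24,30); WM=23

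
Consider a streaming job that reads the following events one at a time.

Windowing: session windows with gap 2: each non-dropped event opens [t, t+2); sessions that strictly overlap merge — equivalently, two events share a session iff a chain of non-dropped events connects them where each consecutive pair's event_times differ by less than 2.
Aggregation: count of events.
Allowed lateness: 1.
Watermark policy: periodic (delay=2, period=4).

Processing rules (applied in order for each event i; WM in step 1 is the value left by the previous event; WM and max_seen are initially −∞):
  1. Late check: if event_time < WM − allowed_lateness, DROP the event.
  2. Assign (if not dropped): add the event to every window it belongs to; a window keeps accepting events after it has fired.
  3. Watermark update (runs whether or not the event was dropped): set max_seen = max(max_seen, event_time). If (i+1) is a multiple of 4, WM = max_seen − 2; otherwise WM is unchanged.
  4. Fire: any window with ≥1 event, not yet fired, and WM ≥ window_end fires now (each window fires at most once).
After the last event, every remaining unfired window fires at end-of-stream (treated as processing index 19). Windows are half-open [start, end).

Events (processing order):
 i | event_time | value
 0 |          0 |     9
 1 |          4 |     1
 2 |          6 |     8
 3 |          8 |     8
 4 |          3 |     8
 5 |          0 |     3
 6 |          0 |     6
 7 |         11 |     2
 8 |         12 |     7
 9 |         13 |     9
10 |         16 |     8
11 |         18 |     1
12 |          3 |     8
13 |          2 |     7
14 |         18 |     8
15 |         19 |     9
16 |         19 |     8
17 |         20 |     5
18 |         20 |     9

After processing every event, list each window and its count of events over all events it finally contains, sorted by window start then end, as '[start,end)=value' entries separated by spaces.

[0,2)=1 [4,6)=1 [6,8)=1 [8,10)=1 [11,15)=3 [16,18)=1 [18,22)=6

i=0 t=0 v=9: → [0,2); WM=−∞
i=1 t=4 v=1: → [4,6); WM=−∞
i=2 t=6 v=8: → [6,8); WM=−∞
i=3 t=8 v=8: → [8,10); WM=6
i=4 t=3 v=8: DROP (t<6-1); WM=6
i=5 t=0 v=3: DROP (t<6-1); WM=6
i=6 t=0 v=6: DROP (t<6-1); WM=6
i=7 t=11 v=2: → [11,13); WM=9
i=8 t=12 v=7: → [11,14); WM=9
i=9 t=13 v=9: → [11,15); WM=9
i=10 t=16 v=8: → [16,18); WM=9
i=11 t=18 v=1: → [18,20); WM=16
i=12 t=3 v=8: DROP (t<16-1); WM=16
i=13 t=2 v=7: DROP (t<16-1); WM=16
i=14 t=18 v=8: → [18,20); WM=16
i=15 t=19 v=9: → [18,21); WM=17
i=16 t=19 v=8: → [18,21); WM=17
i=17 t=20 v=5: → [18,22); WM=17
i=18 t=20 v=9: → [18,22); WM=17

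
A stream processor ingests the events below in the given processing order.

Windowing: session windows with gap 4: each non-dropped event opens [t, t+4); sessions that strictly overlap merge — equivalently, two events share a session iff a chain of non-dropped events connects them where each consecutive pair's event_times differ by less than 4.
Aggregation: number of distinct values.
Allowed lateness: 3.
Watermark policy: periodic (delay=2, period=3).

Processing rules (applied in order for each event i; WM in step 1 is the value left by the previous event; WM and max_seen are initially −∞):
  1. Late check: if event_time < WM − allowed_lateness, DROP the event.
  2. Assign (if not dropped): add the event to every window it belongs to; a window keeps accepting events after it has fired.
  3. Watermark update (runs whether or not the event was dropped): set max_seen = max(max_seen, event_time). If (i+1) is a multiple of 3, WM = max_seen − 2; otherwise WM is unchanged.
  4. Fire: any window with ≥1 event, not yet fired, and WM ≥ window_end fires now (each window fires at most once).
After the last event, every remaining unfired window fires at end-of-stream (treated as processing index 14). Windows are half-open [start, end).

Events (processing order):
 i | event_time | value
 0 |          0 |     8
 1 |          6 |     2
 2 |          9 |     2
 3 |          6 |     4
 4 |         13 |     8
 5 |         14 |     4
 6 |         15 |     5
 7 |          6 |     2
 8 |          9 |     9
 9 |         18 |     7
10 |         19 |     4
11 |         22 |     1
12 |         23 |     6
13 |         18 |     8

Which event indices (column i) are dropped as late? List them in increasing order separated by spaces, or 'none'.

7

i=0 t=0 v=8: → [0,4); WM=−∞
i=1 t=6 v=2: → [6,10); WM=−∞
i=2 t=9 v=2: → [6,13); WM=7
i=3 t=6 v=4: → [6,13); WM=7
i=4 t=13 v=8: → [13,17); WM=7
i=5 t=14 v=4: → [13,18); WM=12
i=6 t=15 v=5: → [13,19); WM=12
i=7 t=6 v=2: DROP (t<12-3); WM=12
i=8 t=9 v=9: → [6,13); WM=13
i=9 t=18 v=7: → [13,22); WM=13
i=10 t=19 v=4: → [13,23); WM=13
i=11 t=22 v=1: → [13,26); WM=20
i=12 t=23 v=6: → [13,27); WM=20
i=13 t=18 v=8: → [13,27); WM=20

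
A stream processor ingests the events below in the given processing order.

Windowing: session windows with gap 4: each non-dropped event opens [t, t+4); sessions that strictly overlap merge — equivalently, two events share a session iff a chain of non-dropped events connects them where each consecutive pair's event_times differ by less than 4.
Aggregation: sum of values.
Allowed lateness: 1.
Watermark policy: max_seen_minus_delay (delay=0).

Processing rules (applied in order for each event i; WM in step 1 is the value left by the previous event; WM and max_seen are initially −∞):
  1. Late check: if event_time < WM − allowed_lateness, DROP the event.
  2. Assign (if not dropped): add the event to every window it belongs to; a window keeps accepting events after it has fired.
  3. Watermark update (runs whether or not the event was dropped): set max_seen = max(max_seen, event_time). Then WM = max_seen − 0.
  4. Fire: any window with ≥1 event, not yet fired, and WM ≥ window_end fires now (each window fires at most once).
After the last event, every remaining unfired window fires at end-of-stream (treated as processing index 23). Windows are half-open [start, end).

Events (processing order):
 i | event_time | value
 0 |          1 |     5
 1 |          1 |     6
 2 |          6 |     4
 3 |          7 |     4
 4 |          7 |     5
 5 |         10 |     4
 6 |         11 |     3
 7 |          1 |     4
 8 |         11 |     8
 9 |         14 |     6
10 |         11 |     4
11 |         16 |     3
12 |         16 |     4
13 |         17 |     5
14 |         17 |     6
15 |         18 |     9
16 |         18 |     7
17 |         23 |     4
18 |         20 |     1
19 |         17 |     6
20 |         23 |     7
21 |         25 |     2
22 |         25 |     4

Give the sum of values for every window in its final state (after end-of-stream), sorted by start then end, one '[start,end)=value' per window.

[1,5)=11 [6,22)=68 [23,29)=17

i=0 t=1 v=5: → [1,5); WM=1
i=1 t=1 v=6: → [1,5); WM=1
i=2 t=6 v=4: → [6,10); WM=6
i=3 t=7 v=4: → [6,11); WM=7
i=4 t=7 v=5: → [6,11); WM=7
i=5 t=10 v=4: → [6,14); WM=10
i=6 t=11 v=3: → [6,15); WM=11
i=7 t=1 v=4: DROP (t<11-1); WM=11
i=8 t=11 v=8: → [6,15); WM=11
i=9 t=14 v=6: → [6,18); WM=14
i=10 t=11 v=4: DROP (t<14-1); WM=14
i=11 t=16 v=3: → [6,20); WM=16
i=12 t=16 v=4: → [6,20); WM=16
i=13 t=17 v=5: → [6,21); WM=17
i=14 t=17 v=6: → [6,21); WM=17
i=15 t=18 v=9: → [6,22); WM=18
i=16 t=18 v=7: → [6,22); WM=18
i=17 t=23 v=4: → [23,27); WM=23
i=18 t=20 v=1: DROP (t<23-1); WM=23
i=19 t=17 v=6: DROP (t<23-1); WM=23
i=20 t=23 v=7: → [23,27); WM=23
i=21 t=25 v=2: → [23,29); WM=25
i=22 t=25 v=4: → [23,29); WM=25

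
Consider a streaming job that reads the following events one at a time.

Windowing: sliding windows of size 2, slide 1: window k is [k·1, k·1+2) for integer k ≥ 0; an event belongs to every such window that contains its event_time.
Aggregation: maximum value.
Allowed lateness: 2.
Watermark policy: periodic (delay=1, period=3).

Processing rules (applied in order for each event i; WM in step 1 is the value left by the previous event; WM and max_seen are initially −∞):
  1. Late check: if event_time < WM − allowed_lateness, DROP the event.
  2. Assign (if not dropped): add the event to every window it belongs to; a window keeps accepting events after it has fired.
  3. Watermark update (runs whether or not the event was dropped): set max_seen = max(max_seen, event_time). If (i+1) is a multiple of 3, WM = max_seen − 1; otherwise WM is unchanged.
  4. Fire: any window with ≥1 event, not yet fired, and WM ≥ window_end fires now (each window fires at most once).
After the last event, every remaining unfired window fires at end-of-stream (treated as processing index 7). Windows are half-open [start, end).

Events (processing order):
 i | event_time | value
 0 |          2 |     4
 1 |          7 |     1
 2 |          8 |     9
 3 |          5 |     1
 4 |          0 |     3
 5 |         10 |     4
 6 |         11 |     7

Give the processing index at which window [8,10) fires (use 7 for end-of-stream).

i=0 t=2 v=4: → [2,4),[1,3); WM=−∞
i=1 t=7 v=1: → [7,9),[6,8); WM=−∞
i=2 t=8 v=9: → [8,10),[7,9); WM=7; [1,3) fires=4 [2,4) fires=4
i=3 t=5 v=1: → [5,7),[4,6); WM=7; [4,6) fires=1 [5,7) fires=1
i=4 t=0 v=3: DROP (t<7-2); WM=7
i=5 t=10 v=4: → [10,12),[9,11); WM=9; [6,8) fires=1 [7,9) fires=9
i=6 t=11 v=7: → [11,13),[10,12); WM=9

7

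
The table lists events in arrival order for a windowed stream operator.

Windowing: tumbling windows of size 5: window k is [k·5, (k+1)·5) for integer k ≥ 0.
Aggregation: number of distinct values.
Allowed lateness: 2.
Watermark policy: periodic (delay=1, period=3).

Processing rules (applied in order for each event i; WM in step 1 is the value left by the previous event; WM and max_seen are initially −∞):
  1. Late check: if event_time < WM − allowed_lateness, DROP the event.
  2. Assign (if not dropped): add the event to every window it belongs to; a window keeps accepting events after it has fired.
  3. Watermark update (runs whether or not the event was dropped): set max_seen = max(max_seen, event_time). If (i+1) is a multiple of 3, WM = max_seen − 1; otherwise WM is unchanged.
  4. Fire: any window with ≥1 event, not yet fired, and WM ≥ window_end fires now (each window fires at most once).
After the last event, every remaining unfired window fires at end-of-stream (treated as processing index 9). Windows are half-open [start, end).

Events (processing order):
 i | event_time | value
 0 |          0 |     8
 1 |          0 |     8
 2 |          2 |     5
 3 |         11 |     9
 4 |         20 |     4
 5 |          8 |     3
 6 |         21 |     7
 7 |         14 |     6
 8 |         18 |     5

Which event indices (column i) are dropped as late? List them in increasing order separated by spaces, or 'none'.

7

i=0 t=0 v=8: → [0,5); WM=−∞
i=1 t=0 v=8: → [0,5); WM=−∞
i=2 t=2 v=5: → [0,5); WM=1
i=3 t=11 v=9: → [10,15); WM=1
i=4 t=20 v=4: → [20,25); WM=1
i=5 t=8 v=3: → [5,10); WM=19; [0,5) fires=2 [5,10) fires=1 [10,15) fires=1
i=6 t=21 v=7: → [20,25); WM=19
i=7 t=14 v=6: DROP (t<19-2); WM=19
i=8 t=18 v=5: → [15,20); WM=20; [15,20) fires=1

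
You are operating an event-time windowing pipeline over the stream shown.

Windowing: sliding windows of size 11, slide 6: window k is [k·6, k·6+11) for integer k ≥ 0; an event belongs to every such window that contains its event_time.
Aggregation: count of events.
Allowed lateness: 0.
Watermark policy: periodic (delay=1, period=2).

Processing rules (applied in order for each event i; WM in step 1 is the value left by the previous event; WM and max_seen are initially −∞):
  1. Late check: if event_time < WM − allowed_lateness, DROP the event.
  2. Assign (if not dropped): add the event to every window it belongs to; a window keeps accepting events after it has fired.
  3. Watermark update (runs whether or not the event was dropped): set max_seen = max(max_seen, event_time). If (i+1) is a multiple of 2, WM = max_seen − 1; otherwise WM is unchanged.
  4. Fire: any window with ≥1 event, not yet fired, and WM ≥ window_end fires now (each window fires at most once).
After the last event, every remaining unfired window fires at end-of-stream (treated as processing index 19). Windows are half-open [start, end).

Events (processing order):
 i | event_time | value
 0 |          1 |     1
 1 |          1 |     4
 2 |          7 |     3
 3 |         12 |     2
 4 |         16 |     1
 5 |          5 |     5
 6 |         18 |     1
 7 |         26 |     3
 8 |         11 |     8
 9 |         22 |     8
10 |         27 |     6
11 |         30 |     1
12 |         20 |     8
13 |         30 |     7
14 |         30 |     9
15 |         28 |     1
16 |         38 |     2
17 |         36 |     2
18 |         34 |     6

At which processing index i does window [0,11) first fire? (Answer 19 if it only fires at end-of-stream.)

3

i=0 t=1 v=1: → [0,11); WM=−∞
i=1 t=1 v=4: → [0,11); WM=0
i=2 t=7 v=3: → [6,17),[0,11); WM=0
i=3 t=12 v=2: → [12,23),[6,17); WM=11; [0,11) fires=3
i=4 t=16 v=1: → [12,23),[6,17); WM=11
i=5 t=5 v=5: DROP (t<11-0); WM=15
i=6 t=18 v=1: → [18,29),[12,23); WM=15
i=7 t=26 v=3: → [24,35),[18,29); WM=25; [6,17) fires=3 [12,23) fires=3
i=8 t=11 v=8: DROP (t<25-0); WM=25
i=9 t=22 v=8: DROP (t<25-0); WM=25
i=10 t=27 v=6: → [24,35),[18,29); WM=25
i=11 t=30 v=1: → [30,41),[24,35); WM=29; [18,29) fires=3
i=12 t=20 v=8: DROP (t<29-0); WM=29
i=13 t=30 v=7: → [30,41),[24,35); WM=29
i=14 t=30 v=9: → [30,41),[24,35); WM=29
i=15 t=28 v=1: DROP (t<29-0); WM=29
i=16 t=38 v=2: → [36,47),[30,41); WM=29
i=17 t=36 v=2: → [36,47),[30,41); WM=37; [24,35) fires=5
i=18 t=34 v=6: DROP (t<37-0); WM=37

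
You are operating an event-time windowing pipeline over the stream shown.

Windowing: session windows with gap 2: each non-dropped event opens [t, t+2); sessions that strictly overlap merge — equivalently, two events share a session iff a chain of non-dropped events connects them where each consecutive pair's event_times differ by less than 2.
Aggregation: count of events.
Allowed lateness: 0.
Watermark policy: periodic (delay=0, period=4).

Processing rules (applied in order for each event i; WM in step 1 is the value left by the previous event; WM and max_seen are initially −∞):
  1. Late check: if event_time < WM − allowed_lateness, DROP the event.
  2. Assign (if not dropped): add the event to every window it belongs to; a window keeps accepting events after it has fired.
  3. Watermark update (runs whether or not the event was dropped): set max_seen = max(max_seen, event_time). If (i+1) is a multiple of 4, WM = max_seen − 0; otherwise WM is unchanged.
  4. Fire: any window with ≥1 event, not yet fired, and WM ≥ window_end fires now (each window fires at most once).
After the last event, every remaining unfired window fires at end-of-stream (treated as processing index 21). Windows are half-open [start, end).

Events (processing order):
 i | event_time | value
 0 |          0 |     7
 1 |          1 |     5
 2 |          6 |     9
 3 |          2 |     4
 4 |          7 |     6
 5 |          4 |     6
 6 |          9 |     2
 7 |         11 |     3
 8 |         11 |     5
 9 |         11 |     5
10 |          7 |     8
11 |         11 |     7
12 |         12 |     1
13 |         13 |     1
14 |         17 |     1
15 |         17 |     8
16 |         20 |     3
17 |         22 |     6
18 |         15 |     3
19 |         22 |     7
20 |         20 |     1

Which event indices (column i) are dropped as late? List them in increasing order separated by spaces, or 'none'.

5 10 18 20

i=0 t=0 v=7: → [0,2); WM=−∞
i=1 t=1 v=5: → [0,3); WM=−∞
i=2 t=6 v=9: → [6,8); WM=−∞
i=3 t=2 v=4: → [0,4); WM=6
i=4 t=7 v=6: → [6,9); WM=6
i=5 t=4 v=6: DROP (t<6-0); WM=6
i=6 t=9 v=2: → [9,11); WM=6
i=7 t=11 v=3: → [11,13); WM=11
i=8 t=11 v=5: → [11,13); WM=11
i=9 t=11 v=5: → [11,13); WM=11
i=10 t=7 v=8: DROP (t<11-0); WM=11
i=11 t=11 v=7: → [11,13); WM=11
i=12 t=12 v=1: → [11,14); WM=11
i=13 t=13 v=1: → [11,15); WM=11
i=14 t=17 v=1: → [17,19); WM=11
i=15 t=17 v=8: → [17,19); WM=17
i=16 t=20 v=3: → [20,22); WM=17
i=17 t=22 v=6: → [22,24); WM=17
i=18 t=15 v=3: DROP (t<17-0); WM=17
i=19 t=22 v=7: → [22,24); WM=22
i=20 t=20 v=1: DROP (t<22-0); WM=22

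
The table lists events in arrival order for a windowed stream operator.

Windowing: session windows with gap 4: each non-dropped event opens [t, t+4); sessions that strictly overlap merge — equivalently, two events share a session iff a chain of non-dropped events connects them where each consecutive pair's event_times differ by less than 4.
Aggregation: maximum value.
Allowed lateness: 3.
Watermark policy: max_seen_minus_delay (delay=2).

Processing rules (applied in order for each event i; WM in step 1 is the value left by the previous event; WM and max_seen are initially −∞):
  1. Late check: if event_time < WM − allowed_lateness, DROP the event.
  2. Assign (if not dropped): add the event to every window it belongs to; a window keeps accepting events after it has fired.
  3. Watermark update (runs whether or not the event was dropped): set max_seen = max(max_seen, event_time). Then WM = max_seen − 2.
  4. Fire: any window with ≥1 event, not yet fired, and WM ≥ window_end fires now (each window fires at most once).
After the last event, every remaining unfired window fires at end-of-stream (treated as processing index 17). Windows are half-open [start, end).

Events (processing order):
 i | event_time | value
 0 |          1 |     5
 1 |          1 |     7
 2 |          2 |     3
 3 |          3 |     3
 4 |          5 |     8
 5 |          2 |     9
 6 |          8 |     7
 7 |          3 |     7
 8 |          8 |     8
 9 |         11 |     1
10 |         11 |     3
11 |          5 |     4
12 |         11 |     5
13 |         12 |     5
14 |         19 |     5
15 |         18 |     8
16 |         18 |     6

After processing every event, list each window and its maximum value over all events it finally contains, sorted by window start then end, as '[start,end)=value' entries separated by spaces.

[1,16)=9 [18,23)=8

i=0 t=1 v=5: → [1,5); WM=-1
i=1 t=1 v=7: → [1,5); WM=-1
i=2 t=2 v=3: → [1,6); WM=0
i=3 t=3 v=3: → [1,7); WM=1
i=4 t=5 v=8: → [1,9); WM=3
i=5 t=2 v=9: → [1,9); WM=3
i=6 t=8 v=7: → [1,12); WM=6
i=7 t=3 v=7: → [1,12); WM=6
i=8 t=8 v=8: → [1,12); WM=6
i=9 t=11 v=1: → [1,15); WM=9
i=10 t=11 v=3: → [1,15); WM=9
i=11 t=5 v=4: DROP (t<9-3); WM=9
i=12 t=11 v=5: → [1,15); WM=9
i=13 t=12 v=5: → [1,16); WM=10
i=14 t=19 v=5: → [19,23); WM=17
i=15 t=18 v=8: → [18,23); WM=17
i=16 t=18 v=6: → [18,23); WM=17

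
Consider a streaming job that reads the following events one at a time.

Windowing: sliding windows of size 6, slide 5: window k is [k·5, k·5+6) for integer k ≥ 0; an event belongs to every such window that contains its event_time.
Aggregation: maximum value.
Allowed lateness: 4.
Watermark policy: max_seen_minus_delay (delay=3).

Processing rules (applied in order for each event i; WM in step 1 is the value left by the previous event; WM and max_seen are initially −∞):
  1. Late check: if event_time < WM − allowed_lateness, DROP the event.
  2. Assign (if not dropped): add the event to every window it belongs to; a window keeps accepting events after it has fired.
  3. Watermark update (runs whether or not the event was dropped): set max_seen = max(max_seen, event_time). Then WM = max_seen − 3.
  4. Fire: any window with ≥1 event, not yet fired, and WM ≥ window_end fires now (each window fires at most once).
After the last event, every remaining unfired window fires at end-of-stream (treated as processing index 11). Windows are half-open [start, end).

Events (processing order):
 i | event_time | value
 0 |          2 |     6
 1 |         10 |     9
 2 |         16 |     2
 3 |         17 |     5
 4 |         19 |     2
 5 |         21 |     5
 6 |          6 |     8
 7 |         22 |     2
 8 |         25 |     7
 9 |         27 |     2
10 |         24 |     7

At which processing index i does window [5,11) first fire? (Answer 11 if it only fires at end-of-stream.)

i=0 t=2 v=6: → [0,6); WM=-1
i=1 t=10 v=9: → [10,16),[5,11); WM=7; [0,6) fires=6
i=2 t=16 v=2: → [15,21); WM=13; [5,11) fires=9
i=3 t=17 v=5: → [15,21); WM=14
i=4 t=19 v=2: → [15,21); WM=16; [10,16) fires=9
i=5 t=21 v=5: → [20,26); WM=18
i=6 t=6 v=8: DROP (t<18-4); WM=18
i=7 t=22 v=2: → [20,26); WM=19
i=8 t=25 v=7: → [25,31),[20,26); WM=22; [15,21) fires=5
i=9 t=27 v=2: → [25,31); WM=24
i=10 t=24 v=7: → [20,26); WM=24

2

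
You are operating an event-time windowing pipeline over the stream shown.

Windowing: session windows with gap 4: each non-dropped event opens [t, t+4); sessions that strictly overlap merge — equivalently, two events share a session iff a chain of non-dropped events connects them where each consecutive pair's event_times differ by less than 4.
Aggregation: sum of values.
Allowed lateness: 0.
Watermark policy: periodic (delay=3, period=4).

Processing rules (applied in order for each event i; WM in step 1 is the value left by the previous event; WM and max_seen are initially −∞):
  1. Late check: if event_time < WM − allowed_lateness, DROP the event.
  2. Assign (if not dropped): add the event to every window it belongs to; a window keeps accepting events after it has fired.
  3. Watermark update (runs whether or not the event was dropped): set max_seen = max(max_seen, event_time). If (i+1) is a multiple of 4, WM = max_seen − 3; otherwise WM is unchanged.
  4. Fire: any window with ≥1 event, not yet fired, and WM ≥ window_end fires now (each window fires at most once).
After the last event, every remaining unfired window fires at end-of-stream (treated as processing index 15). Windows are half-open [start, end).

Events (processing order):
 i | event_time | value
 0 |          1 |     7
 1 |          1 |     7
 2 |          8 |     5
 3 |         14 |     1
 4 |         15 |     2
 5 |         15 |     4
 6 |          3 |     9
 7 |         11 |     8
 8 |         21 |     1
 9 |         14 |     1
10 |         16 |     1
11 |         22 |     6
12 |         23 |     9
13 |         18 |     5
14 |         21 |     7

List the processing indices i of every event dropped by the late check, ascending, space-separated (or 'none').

i=0 t=1 v=7: → [1,5); WM=−∞
i=1 t=1 v=7: → [1,5); WM=−∞
i=2 t=8 v=5: → [8,12); WM=−∞
i=3 t=14 v=1: → [14,18); WM=11
i=4 t=15 v=2: → [14,19); WM=11
i=5 t=15 v=4: → [14,19); WM=11
i=6 t=3 v=9: DROP (t<11-0); WM=11
i=7 t=11 v=8: → [8,19); WM=12
i=8 t=21 v=1: → [21,25); WM=12
i=9 t=14 v=1: → [8,19); WM=12
i=10 t=16 v=1: → [8,20); WM=12
i=11 t=22 v=6: → [21,26); WM=19
i=12 t=23 v=9: → [21,27); WM=19
i=13 t=18 v=5: DROP (t<19-0); WM=19
i=14 t=21 v=7: → [21,27); WM=19

6 13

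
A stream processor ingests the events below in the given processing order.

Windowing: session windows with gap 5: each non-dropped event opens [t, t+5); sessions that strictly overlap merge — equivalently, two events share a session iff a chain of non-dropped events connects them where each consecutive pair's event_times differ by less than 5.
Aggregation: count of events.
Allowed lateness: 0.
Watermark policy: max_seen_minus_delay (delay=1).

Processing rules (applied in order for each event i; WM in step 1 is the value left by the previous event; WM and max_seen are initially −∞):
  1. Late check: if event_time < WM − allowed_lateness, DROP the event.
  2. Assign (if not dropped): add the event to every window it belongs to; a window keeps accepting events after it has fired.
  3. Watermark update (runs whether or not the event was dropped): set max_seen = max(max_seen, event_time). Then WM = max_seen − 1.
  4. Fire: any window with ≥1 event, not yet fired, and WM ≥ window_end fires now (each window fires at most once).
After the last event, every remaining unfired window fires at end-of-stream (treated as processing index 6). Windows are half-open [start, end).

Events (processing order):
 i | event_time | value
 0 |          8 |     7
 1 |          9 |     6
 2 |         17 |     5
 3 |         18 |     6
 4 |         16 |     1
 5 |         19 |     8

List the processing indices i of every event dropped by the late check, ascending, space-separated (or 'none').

i=0 t=8 v=7: → [8,13); WM=7
i=1 t=9 v=6: → [8,14); WM=8
i=2 t=17 v=5: → [17,22); WM=16
i=3 t=18 v=6: → [17,23); WM=17
i=4 t=16 v=1: DROP (t<17-0); WM=17
i=5 t=19 v=8: → [17,24); WM=18

4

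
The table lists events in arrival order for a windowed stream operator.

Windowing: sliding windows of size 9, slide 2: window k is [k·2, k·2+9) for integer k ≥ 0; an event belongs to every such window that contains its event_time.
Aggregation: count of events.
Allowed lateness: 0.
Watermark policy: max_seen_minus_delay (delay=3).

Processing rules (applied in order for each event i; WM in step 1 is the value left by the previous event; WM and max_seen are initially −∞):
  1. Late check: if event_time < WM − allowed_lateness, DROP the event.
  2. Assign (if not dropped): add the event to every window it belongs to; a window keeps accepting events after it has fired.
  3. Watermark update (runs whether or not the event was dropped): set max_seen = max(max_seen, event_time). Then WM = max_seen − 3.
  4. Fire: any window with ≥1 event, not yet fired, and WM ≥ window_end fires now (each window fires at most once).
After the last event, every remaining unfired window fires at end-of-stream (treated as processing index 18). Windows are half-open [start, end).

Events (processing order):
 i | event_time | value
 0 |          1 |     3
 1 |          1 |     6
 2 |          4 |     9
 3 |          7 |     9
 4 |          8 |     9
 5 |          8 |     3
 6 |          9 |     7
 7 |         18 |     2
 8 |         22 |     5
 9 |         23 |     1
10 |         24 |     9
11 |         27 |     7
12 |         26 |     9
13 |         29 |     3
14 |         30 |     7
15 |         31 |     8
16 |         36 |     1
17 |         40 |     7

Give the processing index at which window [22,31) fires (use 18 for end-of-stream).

16

i=0 t=1 v=3: → [0,9); WM=-2
i=1 t=1 v=6: → [0,9); WM=-2
i=2 t=4 v=9: → [4,13),[2,11),[0,9); WM=1
i=3 t=7 v=9: → [6,15),[4,13),[2,11),[0,9); WM=4
i=4 t=8 v=9: → [8,17),[6,15),[4,13),[2,11),[0,9); WM=5
i=5 t=8 v=3: → [8,17),[6,15),[4,13),[2,11),[0,9); WM=5
i=6 t=9 v=7: → [8,17),[6,15),[4,13),[2,11); WM=6
i=7 t=18 v=2: → [18,27),[16,25),[14,23),[12,21),[10,19); WM=15; [0,9) fires=6 [2,11) fires=5 [4,13) fires=5 [6,15) fires=4
i=8 t=22 v=5: → [22,31),[20,29),[18,27),[16,25),[14,23); WM=19; [8,17) fires=3 [10,19) fires=1
i=9 t=23 v=1: → [22,31),[20,29),[18,27),[16,25); WM=20
i=10 t=24 v=9: → [24,33),[22,31),[20,29),[18,27),[16,25); WM=21; [12,21) fires=1
i=11 t=27 v=7: → [26,35),[24,33),[22,31),[20,29); WM=24; [14,23) fires=2
i=12 t=26 v=9: → [26,35),[24,33),[22,31),[20,29),[18,27); WM=24
i=13 t=29 v=3: → [28,37),[26,35),[24,33),[22,31); WM=26; [16,25) fires=4
i=14 t=30 v=7: → [30,39),[28,37),[26,35),[24,33),[22,31); WM=27; [18,27) fires=5
i=15 t=31 v=8: → [30,39),[28,37),[26,35),[24,33); WM=28
i=16 t=36 v=1: → [36,45),[34,43),[32,41),[30,39),[28,37); WM=33; [20,29) fires=5 [22,31) fires=7 [24,33) fires=6
i=17 t=40 v=7: → [40,49),[38,47),[36,45),[34,43),[32,41); WM=37; [26,35) fires=5 [28,37) fires=4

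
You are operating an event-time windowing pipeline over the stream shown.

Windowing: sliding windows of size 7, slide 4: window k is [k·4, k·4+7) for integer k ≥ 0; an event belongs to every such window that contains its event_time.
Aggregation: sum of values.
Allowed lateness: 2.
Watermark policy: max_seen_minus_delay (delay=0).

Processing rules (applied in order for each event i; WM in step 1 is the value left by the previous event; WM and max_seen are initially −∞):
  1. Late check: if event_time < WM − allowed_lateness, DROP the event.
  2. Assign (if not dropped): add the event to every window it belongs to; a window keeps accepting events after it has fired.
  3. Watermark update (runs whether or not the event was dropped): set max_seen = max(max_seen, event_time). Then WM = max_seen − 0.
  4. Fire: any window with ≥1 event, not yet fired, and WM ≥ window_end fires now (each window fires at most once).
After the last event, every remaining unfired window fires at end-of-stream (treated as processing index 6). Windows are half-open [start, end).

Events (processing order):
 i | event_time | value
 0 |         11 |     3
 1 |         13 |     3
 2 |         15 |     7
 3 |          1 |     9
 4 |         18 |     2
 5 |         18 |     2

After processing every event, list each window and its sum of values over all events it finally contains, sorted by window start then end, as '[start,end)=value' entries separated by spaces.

[8,15)=6 [12,19)=14 [16,23)=4

i=0 t=11 v=3: → [8,15); WM=11
i=1 t=13 v=3: → [12,19),[8,15); WM=13
i=2 t=15 v=7: → [12,19); WM=15; [8,15) fires=6
i=3 t=1 v=9: DROP (t<15-2); WM=15
i=4 t=18 v=2: → [16,23),[12,19); WM=18
i=5 t=18 v=2: → [16,23),[12,19); WM=18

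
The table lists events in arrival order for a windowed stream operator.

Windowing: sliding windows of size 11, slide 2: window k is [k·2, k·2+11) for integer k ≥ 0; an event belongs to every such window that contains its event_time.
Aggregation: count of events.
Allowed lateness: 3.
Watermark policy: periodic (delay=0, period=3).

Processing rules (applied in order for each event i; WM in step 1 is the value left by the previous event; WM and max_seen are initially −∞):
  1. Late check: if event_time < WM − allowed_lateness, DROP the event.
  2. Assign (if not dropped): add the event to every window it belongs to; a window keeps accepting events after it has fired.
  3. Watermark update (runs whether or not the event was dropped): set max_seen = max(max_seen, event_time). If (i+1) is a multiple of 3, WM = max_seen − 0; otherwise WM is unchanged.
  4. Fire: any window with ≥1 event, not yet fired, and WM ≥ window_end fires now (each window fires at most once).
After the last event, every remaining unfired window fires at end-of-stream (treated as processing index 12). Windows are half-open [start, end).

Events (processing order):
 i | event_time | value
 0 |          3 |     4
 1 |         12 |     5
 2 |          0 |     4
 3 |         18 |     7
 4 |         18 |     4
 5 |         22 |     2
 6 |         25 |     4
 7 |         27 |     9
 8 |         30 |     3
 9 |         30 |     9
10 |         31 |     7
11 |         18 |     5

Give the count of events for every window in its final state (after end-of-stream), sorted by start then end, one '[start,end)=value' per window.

i=0 t=3 v=4: → [2,13),[0,11); WM=−∞
i=1 t=12 v=5: → [12,23),[10,21),[8,19),[6,17),[4,15),[2,13); WM=−∞
i=2 t=0 v=4: → [0,11); WM=12; [0,11) fires=2
i=3 t=18 v=7: → [18,29),[16,27),[14,25),[12,23),[10,21),[8,19); WM=12
i=4 t=18 v=4: → [18,29),[16,27),[14,25),[12,23),[10,21),[8,19); WM=12
i=5 t=22 v=2: → [22,33),[20,31),[18,29),[16,27),[14,25),[12,23); WM=22; [2,13) fires=2 [4,15) fires=1 [6,17) fires=1 [8,19) fires=3 [10,21) fires=3
i=6 t=25 v=4: → [24,35),[22,33),[20,31),[18,29),[16,27); WM=22
i=7 t=27 v=9: → [26,37),[24,35),[22,33),[20,31),[18,29); WM=22
i=8 t=30 v=3: → [30,41),[28,39),[26,37),[24,35),[22,33),[20,31); WM=30; [12,23) fires=4 [14,25) fires=3 [16,27) fires=4 [18,29) fires=5
i=9 t=30 v=9: → [30,41),[28,39),[26,37),[24,35),[22,33),[20,31); WM=30
i=10 t=31 v=7: → [30,41),[28,39),[26,37),[24,35),[22,33); WM=30
i=11 t=18 v=5: DROP (t<30-3); WM=31; [20,31) fires=5

[0,11)=2 [2,13)=2 [4,15)=1 [6,17)=1 [8,19)=3 [10,21)=3 [12,23)=4 [14,25)=3 [16,27)=4 [18,29)=5 [20,31)=5 [22,33)=6 [24,35)=5 [26,37)=4 [28,39)=3 [30,41)=3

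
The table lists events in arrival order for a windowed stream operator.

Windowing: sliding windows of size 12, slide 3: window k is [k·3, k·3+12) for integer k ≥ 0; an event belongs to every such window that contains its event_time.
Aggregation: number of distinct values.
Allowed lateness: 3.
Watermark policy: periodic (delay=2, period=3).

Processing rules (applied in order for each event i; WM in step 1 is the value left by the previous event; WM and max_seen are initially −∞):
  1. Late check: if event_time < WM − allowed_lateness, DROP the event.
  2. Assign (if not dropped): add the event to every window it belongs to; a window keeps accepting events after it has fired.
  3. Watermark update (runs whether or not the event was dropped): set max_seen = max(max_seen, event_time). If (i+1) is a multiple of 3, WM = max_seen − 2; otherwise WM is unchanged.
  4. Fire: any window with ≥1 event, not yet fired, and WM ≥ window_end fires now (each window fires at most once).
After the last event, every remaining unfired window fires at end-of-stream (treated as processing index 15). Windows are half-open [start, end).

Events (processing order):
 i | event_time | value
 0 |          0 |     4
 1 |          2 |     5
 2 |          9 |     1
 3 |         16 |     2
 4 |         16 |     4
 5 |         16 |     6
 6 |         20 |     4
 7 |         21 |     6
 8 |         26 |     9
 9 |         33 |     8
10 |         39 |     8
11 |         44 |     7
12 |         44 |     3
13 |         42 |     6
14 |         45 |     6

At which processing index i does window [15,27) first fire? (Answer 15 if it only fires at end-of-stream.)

i=0 t=0 v=4: → [0,12); WM=−∞
i=1 t=2 v=5: → [0,12); WM=−∞
i=2 t=9 v=1: → [9,21),[6,18),[3,15),[0,12); WM=7
i=3 t=16 v=2: → [15,27),[12,24),[9,21),[6,18); WM=7
i=4 t=16 v=4: → [15,27),[12,24),[9,21),[6,18); WM=7
i=5 t=16 v=6: → [15,27),[12,24),[9,21),[6,18); WM=14; [0,12) fires=3
i=6 t=20 v=4: → [18,30),[15,27),[12,24),[9,21); WM=14
i=7 t=21 v=6: → [21,33),[18,30),[15,27),[12,24); WM=14
i=8 t=26 v=9: → [24,36),[21,33),[18,30),[15,27); WM=24; [3,15) fires=1 [6,18) fires=4 [9,21) fires=4 [12,24) fires=3
i=9 t=33 v=8: → [33,45),[30,42),[27,39),[24,36); WM=24
i=10 t=39 v=8: → [39,51),[36,48),[33,45),[30,42); WM=24
i=11 t=44 v=7: → [42,54),[39,51),[36,48),[33,45); WM=42; [15,27) fires=4 [18,30) fires=3 [21,33) fires=2 [24,36) fires=2 [27,39) fires=1 [30,42) fires=1
i=12 t=44 v=3: → [42,54),[39,51),[36,48),[33,45); WM=42
i=13 t=42 v=6: → [42,54),[39,51),[36,48),[33,45); WM=42
i=14 t=45 v=6: → [45,57),[42,54),[39,51),[36,48); WM=43

11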